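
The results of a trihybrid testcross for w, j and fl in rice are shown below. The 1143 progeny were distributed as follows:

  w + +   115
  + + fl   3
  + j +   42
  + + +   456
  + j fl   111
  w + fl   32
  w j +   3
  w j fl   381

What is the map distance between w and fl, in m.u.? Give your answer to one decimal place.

The two most frequent reciprocal classes, w j fl and + + +, are the parental types, so the F1 was w j fl / + + +.
The two rarest classes, w j + and + + fl, are the double crossovers. Comparing them with the parentals, only the fl allele has switched, so fl is the middle locus and the order is w – fl – j.
Crossovers in the w–fl interval produce the single-crossover classes + j fl and w + + (111 + 115 = 226) plus the double crossovers (6).
RF(w–fl) = (226 + 6) / 1143 = 232/1143 = 0.2030 → 20.3 m.u.

20.3 m.u.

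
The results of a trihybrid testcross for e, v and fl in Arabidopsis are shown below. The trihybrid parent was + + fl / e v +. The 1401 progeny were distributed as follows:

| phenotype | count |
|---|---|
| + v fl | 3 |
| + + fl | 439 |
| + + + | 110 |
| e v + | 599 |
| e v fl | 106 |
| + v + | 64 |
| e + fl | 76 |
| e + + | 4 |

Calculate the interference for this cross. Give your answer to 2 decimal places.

The two rarest classes, + v fl and e + +, are the double crossovers. Comparing them with the parentals, only the v allele has switched, so v is the middle locus and the order is fl – v – e.
fl–v: (216 + 7)/1401 = 0.1592; v–e: (140 + 7)/1401 = 0.1049.
Expected DCO frequency = 0.1592 × 0.1049 ≈ 0.01670; observed = 7/1401 ≈ 0.00500.
Coefficient of coincidence = 0.00500/0.01670 ≈ 0.30; interference = 1 − 0.30 = 0.70.

0.70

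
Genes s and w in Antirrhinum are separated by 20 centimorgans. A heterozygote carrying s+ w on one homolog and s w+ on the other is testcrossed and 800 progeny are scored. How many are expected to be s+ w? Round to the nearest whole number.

320

A map distance of 20 centimorgans corresponds to a recombination frequency of 0.200.
The F1 is s+ w / s w+, so s+ w is a parental gamete class with expected frequency (1 − r)/2 = 0.800/2 = 0.4000.
Expected number = 0.4000 × 800 = 320.00 ≈ 320.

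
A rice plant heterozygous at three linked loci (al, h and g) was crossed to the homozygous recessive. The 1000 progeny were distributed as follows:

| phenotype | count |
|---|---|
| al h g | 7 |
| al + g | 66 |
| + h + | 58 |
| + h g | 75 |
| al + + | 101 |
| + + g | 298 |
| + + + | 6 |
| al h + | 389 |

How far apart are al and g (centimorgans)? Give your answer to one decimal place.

13.7 centimorgans

The two most frequent reciprocal classes, al h + and + + g, are the parental types, so the F1 was al h + / + + g.
The two rarest classes, al h g and + + +, are the double crossovers. Comparing them with the parentals, only the g allele has switched, so g is the middle locus and the order is al – g – h.
Crossovers in the al–g interval produce the single-crossover classes + h + and al + g (58 + 66 = 124) plus the double crossovers (13).
RF(al–g) = (124 + 13) / 1000 = 137/1000 = 0.1370 → 13.7 centimorgans.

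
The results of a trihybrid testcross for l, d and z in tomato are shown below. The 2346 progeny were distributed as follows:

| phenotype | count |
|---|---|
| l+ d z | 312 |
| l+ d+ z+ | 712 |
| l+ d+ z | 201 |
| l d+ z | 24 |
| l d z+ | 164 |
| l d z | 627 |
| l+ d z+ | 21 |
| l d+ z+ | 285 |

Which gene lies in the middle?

The two most frequent reciprocal classes, l+ d+ z+ and l d z, are the parental types, so the F1 was l+ d+ z+ / l d z.
The two rarest classes, l+ d z+ and l d+ z, are the double crossovers. Comparing them with the parentals, only the d allele has switched, so d is the middle locus and the order is l – d – z.

d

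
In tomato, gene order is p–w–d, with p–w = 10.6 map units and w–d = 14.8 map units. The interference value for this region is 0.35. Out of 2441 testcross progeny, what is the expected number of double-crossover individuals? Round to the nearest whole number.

Map distances give recombination frequencies of 0.106 and 0.148 for the two intervals.
With interference 0.35 (so coincidence = 0.65), expected double-crossover frequency = 0.106 × 0.148 × 0.65 = 0.01020.
Expected number = 0.01020 × 2441 = 24.89 ≈ 25.

25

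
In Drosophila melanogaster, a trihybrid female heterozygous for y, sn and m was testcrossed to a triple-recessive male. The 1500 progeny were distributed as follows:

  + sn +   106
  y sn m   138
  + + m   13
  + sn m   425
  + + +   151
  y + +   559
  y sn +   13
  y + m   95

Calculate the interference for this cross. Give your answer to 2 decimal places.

The two most frequent reciprocal classes, y + + and + sn m, are the parental types, so the F1 was y + + / + sn m.
The two rarest classes, y sn + and + + m, are the double crossovers. Comparing them with the parentals, only the sn allele has switched, so sn is the middle locus and the order is m – sn – y.
m–sn: (201 + 26)/1500 = 0.1513; sn–y: (289 + 26)/1500 = 0.2100.
Expected DCO frequency = 0.1513 × 0.2100 ≈ 0.03177; observed = 26/1500 ≈ 0.01733.
Coefficient of coincidence = 0.01733/0.03177 ≈ 0.55; interference = 1 − 0.55 = 0.45.

0.45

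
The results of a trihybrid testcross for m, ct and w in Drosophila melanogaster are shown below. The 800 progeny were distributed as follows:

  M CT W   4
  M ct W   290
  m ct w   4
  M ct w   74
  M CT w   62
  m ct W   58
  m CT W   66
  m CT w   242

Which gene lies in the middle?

ct

The two most frequent reciprocal classes, m CT w and M ct W, are the parental types, so the F1 was m CT w / M ct W.
The two rarest classes, m ct w and M CT W, are the double crossovers. Comparing them with the parentals, only the ct allele has switched, so ct is the middle locus and the order is m – ct – w.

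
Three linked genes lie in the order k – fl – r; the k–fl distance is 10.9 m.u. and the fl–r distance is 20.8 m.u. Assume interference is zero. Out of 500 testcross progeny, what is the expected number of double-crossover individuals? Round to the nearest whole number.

11

Map distances give recombination frequencies of 0.109 and 0.208 for the two intervals.
With no interference, expected double-crossover frequency = 0.109 × 0.208 = 0.02267.
Expected number = 0.02267 × 500 = 11.34 ≈ 11.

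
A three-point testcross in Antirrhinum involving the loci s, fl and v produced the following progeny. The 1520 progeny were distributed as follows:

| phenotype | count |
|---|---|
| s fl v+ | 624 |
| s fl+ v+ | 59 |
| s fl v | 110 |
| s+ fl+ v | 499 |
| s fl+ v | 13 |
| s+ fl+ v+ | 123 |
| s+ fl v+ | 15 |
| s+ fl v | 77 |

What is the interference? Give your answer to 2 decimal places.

The two most frequent reciprocal classes, s fl v+ and s+ fl+ v, are the parental types, so the F1 was s fl v+ / s+ fl+ v.
The two rarest classes, s+ fl v+ and s fl+ v, are the double crossovers. Comparing them with the parentals, only the s allele has switched, so s is the middle locus and the order is fl – s – v.
fl–s: (136 + 28)/1520 = 0.1079; s–v: (233 + 28)/1520 = 0.1717.
Expected DCO frequency = 0.1079 × 0.1717 ≈ 0.01853; observed = 28/1520 ≈ 0.01842.
Coefficient of coincidence = 0.01842/0.01853 ≈ 0.99; interference = 1 − 0.99 = 0.01.

0.01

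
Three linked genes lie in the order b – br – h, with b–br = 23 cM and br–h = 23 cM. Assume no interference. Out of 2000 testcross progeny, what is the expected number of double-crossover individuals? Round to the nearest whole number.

106

Map distances give recombination frequencies of 0.230 and 0.230 for the two intervals.
With no interference, expected double-crossover frequency = 0.230 × 0.230 = 0.05290.
Expected number = 0.05290 × 2000 = 105.80 ≈ 106.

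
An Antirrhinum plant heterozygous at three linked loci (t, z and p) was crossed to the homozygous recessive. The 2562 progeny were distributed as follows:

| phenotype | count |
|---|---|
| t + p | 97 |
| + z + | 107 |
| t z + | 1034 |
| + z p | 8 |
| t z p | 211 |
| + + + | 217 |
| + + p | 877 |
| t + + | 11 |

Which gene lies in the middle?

z

The two most frequent reciprocal classes, t z + and + + p, are the parental types, so the F1 was t z + / + + p.
The two rarest classes, t + + and + z p, are the double crossovers. Comparing them with the parentals, only the z allele has switched, so z is the middle locus and the order is p – z – t.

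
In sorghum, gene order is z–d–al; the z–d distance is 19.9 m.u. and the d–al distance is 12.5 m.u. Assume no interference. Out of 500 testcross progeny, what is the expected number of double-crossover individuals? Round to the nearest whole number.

Map distances give recombination frequencies of 0.199 and 0.125 for the two intervals.
With no interference, expected double-crossover frequency = 0.199 × 0.125 = 0.02487.
Expected number = 0.02487 × 500 = 12.44 ≈ 12.

12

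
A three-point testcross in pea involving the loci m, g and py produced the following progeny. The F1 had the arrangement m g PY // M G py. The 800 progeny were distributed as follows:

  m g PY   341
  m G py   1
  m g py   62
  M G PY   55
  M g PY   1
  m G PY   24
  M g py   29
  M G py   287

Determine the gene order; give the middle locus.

m

The two rarest classes, M g PY and m G py, are the double crossovers. Comparing them with the parentals, only the m allele has switched, so m is the middle locus and the order is py – m – g.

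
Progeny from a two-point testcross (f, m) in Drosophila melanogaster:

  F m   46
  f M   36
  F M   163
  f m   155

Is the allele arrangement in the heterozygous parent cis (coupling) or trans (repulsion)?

cis

The two most frequent classes are F M (163) and f m (155); these are the parental (non-recombinant) types.
So the F1 carried F M on one chromosome and f m on the other — the recessive alleles are on the same chromosome (cis / coupling).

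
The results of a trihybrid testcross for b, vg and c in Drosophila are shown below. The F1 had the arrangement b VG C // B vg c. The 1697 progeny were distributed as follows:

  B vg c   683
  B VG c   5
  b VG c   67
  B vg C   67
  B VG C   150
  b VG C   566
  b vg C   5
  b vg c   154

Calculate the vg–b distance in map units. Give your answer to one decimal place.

The two rarest classes, b vg C and B VG c, are the double crossovers. Comparing them with the parentals, only the vg allele has switched, so vg is the middle locus and the order is b – vg – c.
Crossovers in the b–vg interval produce the single-crossover classes B VG C and b vg c (150 + 154 = 304) plus the double crossovers (10).
RF(b–vg) = (304 + 10) / 1697 = 314/1697 = 0.1850 → 18.5 map units.

18.5 map units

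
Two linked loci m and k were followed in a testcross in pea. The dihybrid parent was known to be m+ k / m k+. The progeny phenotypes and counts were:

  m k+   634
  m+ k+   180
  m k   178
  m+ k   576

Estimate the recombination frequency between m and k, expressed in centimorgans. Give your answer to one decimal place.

The recombinant classes are m+ k+ and m k: 180 + 178 = 358.
Recombination frequency = 358/1568 = 0.2283 ≈ 22.8%, i.e. 22.8 centimorgans.

22.8 centimorgans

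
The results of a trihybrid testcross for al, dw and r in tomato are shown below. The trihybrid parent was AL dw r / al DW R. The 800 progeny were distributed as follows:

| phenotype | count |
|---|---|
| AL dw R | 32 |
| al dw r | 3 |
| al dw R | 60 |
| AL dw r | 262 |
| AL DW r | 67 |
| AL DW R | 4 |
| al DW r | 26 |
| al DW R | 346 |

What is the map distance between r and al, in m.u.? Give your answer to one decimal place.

The two rarest classes, al dw r and AL DW R, are the double crossovers. Comparing them with the parentals, only the al allele has switched, so al is the middle locus and the order is r – al – dw.
Crossovers in the r–al interval produce the single-crossover classes AL dw R and al DW r (32 + 26 = 58) plus the double crossovers (7).
RF(r–al) = (58 + 7) / 800 = 65/800 = 0.0813 → 8.1 m.u.

8.1 m.u.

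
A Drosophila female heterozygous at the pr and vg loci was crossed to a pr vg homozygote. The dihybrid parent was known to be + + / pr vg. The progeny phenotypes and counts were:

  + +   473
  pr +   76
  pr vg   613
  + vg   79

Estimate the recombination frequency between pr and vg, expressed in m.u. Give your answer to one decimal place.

The recombinant classes are + vg and pr +: 79 + 76 = 155.
Recombination frequency = 155/1241 = 0.1249 ≈ 12.5%, i.e. 12.5 m.u.

12.5 m.u.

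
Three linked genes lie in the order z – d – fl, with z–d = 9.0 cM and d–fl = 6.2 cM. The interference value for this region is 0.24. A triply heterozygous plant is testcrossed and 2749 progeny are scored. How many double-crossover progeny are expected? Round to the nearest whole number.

12

Map distances give recombination frequencies of 0.090 and 0.062 for the two intervals.
With interference 0.24 (so coincidence = 0.76), expected double-crossover frequency = 0.090 × 0.062 × 0.76 = 0.00424.
Expected number = 0.00424 × 2749 = 11.66 ≈ 12.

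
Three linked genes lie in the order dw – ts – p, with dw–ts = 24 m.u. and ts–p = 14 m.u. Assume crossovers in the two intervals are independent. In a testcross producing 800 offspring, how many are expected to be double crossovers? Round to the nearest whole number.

27

Map distances give recombination frequencies of 0.240 and 0.140 for the two intervals.
With no interference, expected double-crossover frequency = 0.240 × 0.140 = 0.03360.
Expected number = 0.03360 × 800 = 26.88 ≈ 27.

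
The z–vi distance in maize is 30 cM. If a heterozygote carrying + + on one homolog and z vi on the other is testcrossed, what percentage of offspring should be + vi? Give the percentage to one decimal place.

15.0%

A map distance of 30 cM corresponds to a recombination frequency of 0.300.
The F1 is + + / z vi, so + vi is a recombinant gamete class with expected frequency r/2 = 0.300/2 = 0.1500.
That is 0.1500 = 15.0% of the progeny.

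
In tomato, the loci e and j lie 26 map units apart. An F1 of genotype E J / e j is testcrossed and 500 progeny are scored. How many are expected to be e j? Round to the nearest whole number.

A map distance of 26 map units corresponds to a recombination frequency of 0.260.
The F1 is E J / e j, so e j is a parental gamete class with expected frequency (1 − r)/2 = 0.740/2 = 0.3700.
Expected number = 0.3700 × 500 = 185.00 ≈ 185.

185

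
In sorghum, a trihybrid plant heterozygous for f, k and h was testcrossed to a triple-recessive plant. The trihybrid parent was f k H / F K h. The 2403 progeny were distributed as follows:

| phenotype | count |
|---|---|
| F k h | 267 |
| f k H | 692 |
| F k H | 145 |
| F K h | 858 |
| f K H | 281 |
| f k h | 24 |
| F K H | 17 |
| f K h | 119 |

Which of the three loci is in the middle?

The two rarest classes, f k h and F K H, are the double crossovers. Comparing them with the parentals, only the h allele has switched, so h is the middle locus and the order is k – h – f.

h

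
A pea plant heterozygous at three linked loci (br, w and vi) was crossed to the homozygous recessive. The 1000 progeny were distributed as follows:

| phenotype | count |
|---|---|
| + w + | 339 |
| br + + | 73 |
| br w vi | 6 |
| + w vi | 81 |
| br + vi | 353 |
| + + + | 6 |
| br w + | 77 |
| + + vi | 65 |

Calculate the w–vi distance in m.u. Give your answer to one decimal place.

The two most frequent reciprocal classes, br + vi and + w +, are the parental types, so the F1 was br + vi / + w +.
The two rarest classes, br w vi and + + +, are the double crossovers. Comparing them with the parentals, only the w allele has switched, so w is the middle locus and the order is br – w – vi.
Crossovers in the w–vi interval produce the single-crossover classes br + + and + w vi (73 + 81 = 154) plus the double crossovers (12).
RF(w–vi) = (154 + 12) / 1000 = 166/1000 = 0.1660 → 16.6 m.u.

16.6 m.u.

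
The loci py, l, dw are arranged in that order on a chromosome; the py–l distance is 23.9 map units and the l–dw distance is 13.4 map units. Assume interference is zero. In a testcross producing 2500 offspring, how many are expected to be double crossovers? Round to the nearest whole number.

Map distances give recombination frequencies of 0.239 and 0.134 for the two intervals.
With no interference, expected double-crossover frequency = 0.239 × 0.134 = 0.03203.
Expected number = 0.03203 × 2500 = 80.06 ≈ 80.

80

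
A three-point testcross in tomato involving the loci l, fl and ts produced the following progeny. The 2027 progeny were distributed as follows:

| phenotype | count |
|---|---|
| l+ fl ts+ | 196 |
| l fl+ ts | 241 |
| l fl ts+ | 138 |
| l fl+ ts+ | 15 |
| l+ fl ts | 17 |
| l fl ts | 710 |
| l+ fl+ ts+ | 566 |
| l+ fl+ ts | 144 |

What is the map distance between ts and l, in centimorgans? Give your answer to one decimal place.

15.5 centimorgans

The two most frequent reciprocal classes, l fl ts and l+ fl+ ts+, are the parental types, so the F1 was l fl ts / l+ fl+ ts+.
The two rarest classes, l+ fl ts and l fl+ ts+, are the double crossovers. Comparing them with the parentals, only the l allele has switched, so l is the middle locus and the order is ts – l – fl.
Crossovers in the ts–l interval produce the single-crossover classes l fl ts+ and l+ fl+ ts (138 + 144 = 282) plus the double crossovers (32).
RF(ts–l) = (282 + 32) / 2027 = 314/2027 = 0.1549 → 15.5 centimorgans.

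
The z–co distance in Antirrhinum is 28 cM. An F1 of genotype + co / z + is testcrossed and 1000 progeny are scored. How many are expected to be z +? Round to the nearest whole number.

360

A map distance of 28 cM corresponds to a recombination frequency of 0.280.
The F1 is + co / z +, so z + is a parental gamete class with expected frequency (1 − r)/2 = 0.720/2 = 0.3600.
Expected number = 0.3600 × 1000 = 360.00 ≈ 360.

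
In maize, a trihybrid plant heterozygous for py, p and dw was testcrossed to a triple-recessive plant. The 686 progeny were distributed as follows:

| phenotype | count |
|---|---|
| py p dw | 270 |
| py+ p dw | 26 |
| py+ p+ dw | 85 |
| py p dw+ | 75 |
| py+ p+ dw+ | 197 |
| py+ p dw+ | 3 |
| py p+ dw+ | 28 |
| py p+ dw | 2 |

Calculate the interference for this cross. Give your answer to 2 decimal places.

The two most frequent reciprocal classes, py p dw and py+ p+ dw+, are the parental types, so the F1 was py p dw / py+ p+ dw+.
The two rarest classes, py p+ dw and py+ p dw+, are the double crossovers. Comparing them with the parentals, only the p allele has switched, so p is the middle locus and the order is dw – p – py.
dw–p: (160 + 5)/686 = 0.2405; p–py: (54 + 5)/686 = 0.0860.
Expected DCO frequency = 0.2405 × 0.0860 ≈ 0.02068; observed = 5/686 ≈ 0.00729.
Coefficient of coincidence = 0.00729/0.02068 ≈ 0.35; interference = 1 − 0.35 = 0.65.

0.65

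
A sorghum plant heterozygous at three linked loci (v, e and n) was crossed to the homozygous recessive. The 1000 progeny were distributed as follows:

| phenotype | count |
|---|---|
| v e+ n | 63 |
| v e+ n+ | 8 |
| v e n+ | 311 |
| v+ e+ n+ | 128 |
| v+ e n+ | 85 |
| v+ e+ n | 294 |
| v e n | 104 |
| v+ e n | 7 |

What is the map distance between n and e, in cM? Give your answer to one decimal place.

The two most frequent reciprocal classes, v e n+ and v+ e+ n, are the parental types, so the F1 was v e n+ / v+ e+ n.
The two rarest classes, v e+ n+ and v+ e n, are the double crossovers. Comparing them with the parentals, only the e allele has switched, so e is the middle locus and the order is n – e – v.
Crossovers in the n–e interval produce the single-crossover classes v e n and v+ e+ n+ (104 + 128 = 232) plus the double crossovers (15).
RF(n–e) = (232 + 15) / 1000 = 247/1000 = 0.2470 → 24.7 cM.

24.7 cM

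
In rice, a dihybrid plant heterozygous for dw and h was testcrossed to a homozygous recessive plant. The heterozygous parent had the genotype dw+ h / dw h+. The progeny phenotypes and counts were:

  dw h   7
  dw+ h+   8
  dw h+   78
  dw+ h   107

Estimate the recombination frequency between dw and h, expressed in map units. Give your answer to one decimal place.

The recombinant classes are dw+ h+ and dw h: 8 + 7 = 15.
Recombination frequency = 15/200 = 0.0750 ≈ 7.5%, i.e. 7.5 map units.

7.5 map units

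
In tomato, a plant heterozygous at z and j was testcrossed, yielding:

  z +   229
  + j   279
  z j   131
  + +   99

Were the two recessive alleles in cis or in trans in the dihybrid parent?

trans

The two most frequent classes are + j (279) and z + (229); these are the parental (non-recombinant) types.
So the F1 carried + j on one chromosome and z + on the other — the recessive alleles are on opposite chromosomes (trans / repulsion).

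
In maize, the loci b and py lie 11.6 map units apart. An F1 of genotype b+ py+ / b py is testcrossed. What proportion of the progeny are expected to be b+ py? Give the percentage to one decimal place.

A map distance of 11.6 map units corresponds to a recombination frequency of 0.116.
The F1 is b+ py+ / b py, so b+ py is a recombinant gamete class with expected frequency r/2 = 0.116/2 = 0.0580.
That is 0.0580 = 5.8% of the progeny.

5.8%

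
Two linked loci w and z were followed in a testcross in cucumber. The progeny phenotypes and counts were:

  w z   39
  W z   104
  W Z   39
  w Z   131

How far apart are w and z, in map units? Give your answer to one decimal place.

The two most frequent classes, W z (104) and w Z (131), are the parental types, so the F1 was W z / w Z.
The recombinant classes are W Z and w z: 39 + 39 = 78.
Recombination frequency = 78/313 = 0.2492 ≈ 24.9%, i.e. 24.9 map units.

24.9 map units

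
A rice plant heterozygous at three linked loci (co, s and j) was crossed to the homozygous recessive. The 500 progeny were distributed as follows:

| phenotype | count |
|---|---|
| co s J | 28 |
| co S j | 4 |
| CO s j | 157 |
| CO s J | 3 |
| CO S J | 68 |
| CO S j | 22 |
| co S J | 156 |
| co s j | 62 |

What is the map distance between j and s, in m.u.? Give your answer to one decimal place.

11.4 m.u.

The two most frequent reciprocal classes, CO s j and co S J, are the parental types, so the F1 was CO s j / co S J.
The two rarest classes, CO s J and co S j, are the double crossovers. Comparing them with the parentals, only the j allele has switched, so j is the middle locus and the order is co – j – s.
Crossovers in the j–s interval produce the single-crossover classes CO S j and co s J (22 + 28 = 50) plus the double crossovers (7).
RF(j–s) = (50 + 7) / 500 = 57/500 = 0.1140 → 11.4 m.u.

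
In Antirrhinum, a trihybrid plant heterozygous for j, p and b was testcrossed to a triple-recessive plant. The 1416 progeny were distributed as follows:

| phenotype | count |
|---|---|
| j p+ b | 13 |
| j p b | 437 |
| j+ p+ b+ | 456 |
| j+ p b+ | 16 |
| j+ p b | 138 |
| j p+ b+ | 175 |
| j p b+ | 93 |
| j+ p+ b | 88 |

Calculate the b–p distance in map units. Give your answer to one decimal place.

The two most frequent reciprocal classes, j p b and j+ p+ b+, are the parental types, so the F1 was j p b / j+ p+ b+.
The two rarest classes, j p+ b and j+ p b+, are the double crossovers. Comparing them with the parentals, only the p allele has switched, so p is the middle locus and the order is j – p – b.
Crossovers in the p–b interval produce the single-crossover classes j p b+ and j+ p+ b (93 + 88 = 181) plus the double crossovers (29).
RF(p–b) = (181 + 29) / 1416 = 210/1416 = 0.1483 → 14.8 map units.

14.8 map units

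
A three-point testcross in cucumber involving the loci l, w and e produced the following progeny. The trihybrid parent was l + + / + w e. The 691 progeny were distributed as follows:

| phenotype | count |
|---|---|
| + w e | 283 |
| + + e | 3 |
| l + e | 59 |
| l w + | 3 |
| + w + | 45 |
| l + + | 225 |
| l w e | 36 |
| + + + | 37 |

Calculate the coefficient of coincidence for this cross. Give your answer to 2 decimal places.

0.48

The two rarest classes, l w + and + + e, are the double crossovers. Comparing them with the parentals, only the w allele has switched, so w is the middle locus and the order is l – w – e.
l–w: (73 + 6)/691 = 0.1143; w–e: (104 + 6)/691 = 0.1592.
Expected DCO frequency = 0.1143 × 0.1592 ≈ 0.01820; observed = 6/691 ≈ 0.00868.
Coefficient of coincidence = 0.00868/0.01820 ≈ 0.48.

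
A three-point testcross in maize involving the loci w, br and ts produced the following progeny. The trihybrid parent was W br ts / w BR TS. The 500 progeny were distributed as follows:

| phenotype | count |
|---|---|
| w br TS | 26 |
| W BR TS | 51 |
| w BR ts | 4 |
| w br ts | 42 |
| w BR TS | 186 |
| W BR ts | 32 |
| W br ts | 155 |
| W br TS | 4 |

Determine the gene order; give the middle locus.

The two rarest classes, W br TS and w BR ts, are the double crossovers. Comparing them with the parentals, only the ts allele has switched, so ts is the middle locus and the order is br – ts – w.

ts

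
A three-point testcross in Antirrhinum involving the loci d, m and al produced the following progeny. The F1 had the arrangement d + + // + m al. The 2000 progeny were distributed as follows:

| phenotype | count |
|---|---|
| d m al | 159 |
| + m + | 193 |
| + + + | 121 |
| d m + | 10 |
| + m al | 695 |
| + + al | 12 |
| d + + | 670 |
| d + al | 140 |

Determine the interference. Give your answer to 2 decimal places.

The two rarest classes, d m + and + + al, are the double crossovers. Comparing them with the parentals, only the m allele has switched, so m is the middle locus and the order is al – m – d.
al–m: (333 + 22)/2000 = 0.1775; m–d: (280 + 22)/2000 = 0.1510.
Expected DCO frequency = 0.1775 × 0.1510 ≈ 0.02680; observed = 22/2000 ≈ 0.01100.
Coefficient of coincidence = 0.01100/0.02680 ≈ 0.41; interference = 1 − 0.41 = 0.59.

0.59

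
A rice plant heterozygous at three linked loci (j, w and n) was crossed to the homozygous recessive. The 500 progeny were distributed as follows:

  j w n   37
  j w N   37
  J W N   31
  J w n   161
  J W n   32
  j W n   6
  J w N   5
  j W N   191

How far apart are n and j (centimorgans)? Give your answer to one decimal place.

15.8 centimorgans

The two most frequent reciprocal classes, J w n and j W N, are the parental types, so the F1 was J w n / j W N.
The two rarest classes, J w N and j W n, are the double crossovers. Comparing them with the parentals, only the n allele has switched, so n is the middle locus and the order is w – n – j.
Crossovers in the n–j interval produce the single-crossover classes j w n and J W N (37 + 31 = 68) plus the double crossovers (11).
RF(n–j) = (68 + 11) / 500 = 79/500 = 0.1580 → 15.8 centimorgans.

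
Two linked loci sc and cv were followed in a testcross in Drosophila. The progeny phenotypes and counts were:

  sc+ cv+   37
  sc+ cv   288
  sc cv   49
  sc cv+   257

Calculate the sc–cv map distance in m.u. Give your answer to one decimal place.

13.6 m.u.

The two most frequent classes, sc+ cv (288) and sc cv+ (257), are the parental types, so the F1 was sc+ cv / sc cv+.
The recombinant classes are sc+ cv+ and sc cv: 37 + 49 = 86.
Recombination frequency = 86/631 = 0.1363 ≈ 13.6%, i.e. 13.6 m.u.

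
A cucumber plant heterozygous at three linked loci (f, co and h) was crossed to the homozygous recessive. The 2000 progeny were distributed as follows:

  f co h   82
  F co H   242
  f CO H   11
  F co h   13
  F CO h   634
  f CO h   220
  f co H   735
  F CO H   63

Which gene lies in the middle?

The two most frequent reciprocal classes, f co H and F CO h, are the parental types, so the F1 was f co H / F CO h.
The two rarest classes, f CO H and F co h, are the double crossovers. Comparing them with the parentals, only the co allele has switched, so co is the middle locus and the order is f – co – h.

co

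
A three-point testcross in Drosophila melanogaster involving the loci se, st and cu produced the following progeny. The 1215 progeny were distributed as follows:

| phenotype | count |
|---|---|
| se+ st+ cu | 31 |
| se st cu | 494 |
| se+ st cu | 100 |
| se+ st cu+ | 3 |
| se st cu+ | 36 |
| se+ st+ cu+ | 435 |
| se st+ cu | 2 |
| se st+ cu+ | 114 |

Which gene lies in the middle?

The two most frequent reciprocal classes, se st cu and se+ st+ cu+, are the parental types, so the F1 was se st cu / se+ st+ cu+.
The two rarest classes, se st+ cu and se+ st cu+, are the double crossovers. Comparing them with the parentals, only the st allele has switched, so st is the middle locus and the order is cu – st – se.

st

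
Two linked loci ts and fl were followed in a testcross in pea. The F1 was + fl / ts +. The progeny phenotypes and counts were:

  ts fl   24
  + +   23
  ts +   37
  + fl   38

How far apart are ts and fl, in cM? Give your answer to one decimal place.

38.5 cM

The recombinant classes are + + and ts fl: 23 + 24 = 47.
Recombination frequency = 47/122 = 0.3852 ≈ 38.5%, i.e. 38.5 cM.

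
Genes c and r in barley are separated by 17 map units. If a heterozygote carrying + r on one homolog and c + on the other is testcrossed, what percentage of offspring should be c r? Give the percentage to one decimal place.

8.5%

A map distance of 17 map units corresponds to a recombination frequency of 0.170.
The F1 is + r / c +, so c r is a recombinant gamete class with expected frequency r/2 = 0.170/2 = 0.0850.
That is 0.0850 = 8.5% of the progeny.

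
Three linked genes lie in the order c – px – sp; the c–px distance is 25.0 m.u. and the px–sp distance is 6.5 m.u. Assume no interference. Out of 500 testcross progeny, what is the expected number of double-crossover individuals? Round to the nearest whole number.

Map distances give recombination frequencies of 0.250 and 0.065 for the two intervals.
With no interference, expected double-crossover frequency = 0.250 × 0.065 = 0.01625.
Expected number = 0.01625 × 500 = 8.12 ≈ 8.

8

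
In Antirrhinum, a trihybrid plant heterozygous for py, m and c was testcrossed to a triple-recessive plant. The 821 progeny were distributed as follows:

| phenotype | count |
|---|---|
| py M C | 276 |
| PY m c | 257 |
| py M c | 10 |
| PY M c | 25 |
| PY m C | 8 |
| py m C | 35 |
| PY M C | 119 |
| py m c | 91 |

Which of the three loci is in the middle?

The two most frequent reciprocal classes, PY m c and py M C, are the parental types, so the F1 was PY m c / py M C.
The two rarest classes, PY m C and py M c, are the double crossovers. Comparing them with the parentals, only the c allele has switched, so c is the middle locus and the order is m – c – py.

c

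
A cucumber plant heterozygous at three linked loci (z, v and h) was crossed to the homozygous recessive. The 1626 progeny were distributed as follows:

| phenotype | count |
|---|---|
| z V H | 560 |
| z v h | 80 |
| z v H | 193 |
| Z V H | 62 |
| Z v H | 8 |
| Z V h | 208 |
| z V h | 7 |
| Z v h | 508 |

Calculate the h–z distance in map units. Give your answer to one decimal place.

9.7 map units

The two most frequent reciprocal classes, Z v h and z V H, are the parental types, so the F1 was Z v h / z V H.
The two rarest classes, Z v H and z V h, are the double crossovers. Comparing them with the parentals, only the h allele has switched, so h is the middle locus and the order is z – h – v.
Crossovers in the z–h interval produce the single-crossover classes z v h and Z V H (80 + 62 = 142) plus the double crossovers (15).
RF(z–h) = (142 + 15) / 1626 = 157/1626 = 0.0966 → 9.7 map units.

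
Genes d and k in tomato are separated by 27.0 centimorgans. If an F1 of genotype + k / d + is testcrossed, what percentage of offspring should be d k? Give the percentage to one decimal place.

A map distance of 27.0 centimorgans corresponds to a recombination frequency of 0.270.
The F1 is + k / d +, so d k is a recombinant gamete class with expected frequency r/2 = 0.270/2 = 0.1350.
That is 0.1350 = 13.5% of the progeny.

13.5%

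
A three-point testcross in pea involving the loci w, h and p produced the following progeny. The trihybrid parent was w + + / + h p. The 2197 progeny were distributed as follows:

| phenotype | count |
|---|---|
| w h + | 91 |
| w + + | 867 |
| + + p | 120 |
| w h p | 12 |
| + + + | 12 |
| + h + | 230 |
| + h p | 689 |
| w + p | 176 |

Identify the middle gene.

w

The two rarest classes, + + + and w h p, are the double crossovers. Comparing them with the parentals, only the w allele has switched, so w is the middle locus and the order is p – w – h.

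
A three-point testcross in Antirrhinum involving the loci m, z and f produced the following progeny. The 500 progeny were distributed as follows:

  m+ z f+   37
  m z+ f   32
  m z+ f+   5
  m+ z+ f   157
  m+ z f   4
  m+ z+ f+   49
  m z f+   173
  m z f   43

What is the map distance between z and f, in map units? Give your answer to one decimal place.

20.2 map units

The two most frequent reciprocal classes, m+ z+ f and m z f+, are the parental types, so the F1 was m+ z+ f / m z f+.
The two rarest classes, m+ z f and m z+ f+, are the double crossovers. Comparing them with the parentals, only the z allele has switched, so z is the middle locus and the order is m – z – f.
Crossovers in the z–f interval produce the single-crossover classes m+ z+ f+ and m z f (49 + 43 = 92) plus the double crossovers (9).
RF(z–f) = (92 + 9) / 500 = 101/500 = 0.2020 → 20.2 map units.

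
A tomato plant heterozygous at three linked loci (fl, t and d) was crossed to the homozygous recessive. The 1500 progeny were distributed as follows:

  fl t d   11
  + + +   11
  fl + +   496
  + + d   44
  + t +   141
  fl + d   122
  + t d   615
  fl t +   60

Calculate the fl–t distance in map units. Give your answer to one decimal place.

8.4 map units

The two most frequent reciprocal classes, fl + + and + t d, are the parental types, so the F1 was fl + + / + t d.
The two rarest classes, + + + and fl t d, are the double crossovers. Comparing them with the parentals, only the fl allele has switched, so fl is the middle locus and the order is t – fl – d.
Crossovers in the t–fl interval produce the single-crossover classes fl t + and + + d (60 + 44 = 104) plus the double crossovers (22).
RF(t–fl) = (104 + 22) / 1500 = 126/1500 = 0.0840 → 8.4 map units.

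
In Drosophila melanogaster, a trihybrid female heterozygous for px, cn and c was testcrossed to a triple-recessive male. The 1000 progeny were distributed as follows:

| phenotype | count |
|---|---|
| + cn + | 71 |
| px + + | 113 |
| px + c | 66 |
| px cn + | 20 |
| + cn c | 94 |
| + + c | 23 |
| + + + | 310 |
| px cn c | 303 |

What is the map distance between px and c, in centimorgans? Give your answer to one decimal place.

25.0 centimorgans

The two most frequent reciprocal classes, + + + and px cn c, are the parental types, so the F1 was + + + / px cn c.
The two rarest classes, + + c and px cn +, are the double crossovers. Comparing them with the parentals, only the c allele has switched, so c is the middle locus and the order is px – c – cn.
Crossovers in the px–c interval produce the single-crossover classes px + + and + cn c (113 + 94 = 207) plus the double crossovers (43).
RF(px–c) = (207 + 43) / 1000 = 250/1000 = 0.2500 → 25.0 centimorgans.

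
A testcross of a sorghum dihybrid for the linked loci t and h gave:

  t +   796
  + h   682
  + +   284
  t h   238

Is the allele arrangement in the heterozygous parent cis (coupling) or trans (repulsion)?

The two most frequent classes are + h (682) and t + (796); these are the parental (non-recombinant) types.
So the F1 carried + h on one chromosome and t + on the other — the recessive alleles are on opposite chromosomes (trans / repulsion).

trans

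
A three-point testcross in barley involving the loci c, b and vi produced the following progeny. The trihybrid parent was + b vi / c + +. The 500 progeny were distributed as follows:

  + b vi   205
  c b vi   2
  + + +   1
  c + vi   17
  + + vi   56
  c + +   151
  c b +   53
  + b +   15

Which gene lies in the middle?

The two rarest classes, c b vi and + + +, are the double crossovers. Comparing them with the parentals, only the c allele has switched, so c is the middle locus and the order is b – c – vi.

c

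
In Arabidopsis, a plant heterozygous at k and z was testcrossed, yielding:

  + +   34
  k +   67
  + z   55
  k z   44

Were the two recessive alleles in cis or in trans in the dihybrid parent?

The two most frequent classes are + z (55) and k + (67); these are the parental (non-recombinant) types.
So the F1 carried + z on one chromosome and k + on the other — the recessive alleles are on opposite chromosomes (trans / repulsion).

trans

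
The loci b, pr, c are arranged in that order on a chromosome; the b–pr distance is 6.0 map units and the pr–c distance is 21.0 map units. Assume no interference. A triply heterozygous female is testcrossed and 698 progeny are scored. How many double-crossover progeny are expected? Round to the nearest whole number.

9

Map distances give recombination frequencies of 0.060 and 0.210 for the two intervals.
With no interference, expected double-crossover frequency = 0.060 × 0.210 = 0.01260.
Expected number = 0.01260 × 698 = 8.79 ≈ 9.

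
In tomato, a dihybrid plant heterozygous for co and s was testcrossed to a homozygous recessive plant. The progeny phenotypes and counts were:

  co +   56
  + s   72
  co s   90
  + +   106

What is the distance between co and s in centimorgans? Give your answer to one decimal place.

39.5 centimorgans

The two most frequent classes, + + (106) and co s (90), are the parental types, so the F1 was + + / co s.
The recombinant classes are + s and co +: 72 + 56 = 128.
Recombination frequency = 128/324 = 0.3951 ≈ 39.5%, i.e. 39.5 centimorgans.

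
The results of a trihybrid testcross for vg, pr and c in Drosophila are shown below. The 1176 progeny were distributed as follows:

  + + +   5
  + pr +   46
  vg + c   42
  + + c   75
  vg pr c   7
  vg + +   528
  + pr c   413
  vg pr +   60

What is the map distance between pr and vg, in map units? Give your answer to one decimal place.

12.5 map units

The two most frequent reciprocal classes, + pr c and vg + +, are the parental types, so the F1 was + pr c / vg + +.
The two rarest classes, vg pr c and + + +, are the double crossovers. Comparing them with the parentals, only the vg allele has switched, so vg is the middle locus and the order is c – vg – pr.
Crossovers in the vg–pr interval produce the single-crossover classes + + c and vg pr + (75 + 60 = 135) plus the double crossovers (12).
RF(vg–pr) = (135 + 12) / 1176 = 147/1176 = 0.1250 → 12.5 map units.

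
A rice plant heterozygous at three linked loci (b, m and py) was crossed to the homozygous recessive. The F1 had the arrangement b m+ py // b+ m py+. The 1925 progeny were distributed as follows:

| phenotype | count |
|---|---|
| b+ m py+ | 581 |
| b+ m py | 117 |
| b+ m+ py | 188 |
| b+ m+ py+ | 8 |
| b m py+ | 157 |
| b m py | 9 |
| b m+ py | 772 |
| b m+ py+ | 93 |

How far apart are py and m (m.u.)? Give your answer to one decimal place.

11.8 m.u.

The two rarest classes, b m py and b+ m+ py+, are the double crossovers. Comparing them with the parentals, only the m allele has switched, so m is the middle locus and the order is py – m – b.
Crossovers in the py–m interval produce the single-crossover classes b m+ py+ and b+ m py (93 + 117 = 210) plus the double crossovers (17).
RF(py–m) = (210 + 17) / 1925 = 227/1925 = 0.1179 → 11.8 m.u.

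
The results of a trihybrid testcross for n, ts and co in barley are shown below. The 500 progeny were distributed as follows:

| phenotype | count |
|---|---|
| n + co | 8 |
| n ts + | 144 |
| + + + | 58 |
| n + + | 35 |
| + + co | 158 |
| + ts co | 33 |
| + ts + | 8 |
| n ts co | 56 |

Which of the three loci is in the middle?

n

The two most frequent reciprocal classes, n ts + and + + co, are the parental types, so the F1 was n ts + / + + co.
The two rarest classes, + ts + and n + co, are the double crossovers. Comparing them with the parentals, only the n allele has switched, so n is the middle locus and the order is co – n – ts.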